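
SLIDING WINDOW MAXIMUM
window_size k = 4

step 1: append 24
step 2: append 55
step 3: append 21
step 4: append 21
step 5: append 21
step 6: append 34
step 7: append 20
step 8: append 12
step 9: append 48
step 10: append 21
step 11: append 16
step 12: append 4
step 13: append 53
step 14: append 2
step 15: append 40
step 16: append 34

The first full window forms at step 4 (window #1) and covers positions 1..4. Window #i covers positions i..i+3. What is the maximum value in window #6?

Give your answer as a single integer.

Answer: 48

Derivation:
step 1: append 24 -> window=[24] (not full yet)
step 2: append 55 -> window=[24, 55] (not full yet)
step 3: append 21 -> window=[24, 55, 21] (not full yet)
step 4: append 21 -> window=[24, 55, 21, 21] -> max=55
step 5: append 21 -> window=[55, 21, 21, 21] -> max=55
step 6: append 34 -> window=[21, 21, 21, 34] -> max=34
step 7: append 20 -> window=[21, 21, 34, 20] -> max=34
step 8: append 12 -> window=[21, 34, 20, 12] -> max=34
step 9: append 48 -> window=[34, 20, 12, 48] -> max=48
Window #6 max = 48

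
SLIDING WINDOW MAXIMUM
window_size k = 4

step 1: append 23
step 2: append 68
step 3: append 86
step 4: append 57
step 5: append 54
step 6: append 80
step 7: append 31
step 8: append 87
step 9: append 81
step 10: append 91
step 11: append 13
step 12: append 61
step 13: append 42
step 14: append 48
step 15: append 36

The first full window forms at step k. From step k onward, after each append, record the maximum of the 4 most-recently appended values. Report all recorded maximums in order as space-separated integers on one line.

step 1: append 23 -> window=[23] (not full yet)
step 2: append 68 -> window=[23, 68] (not full yet)
step 3: append 86 -> window=[23, 68, 86] (not full yet)
step 4: append 57 -> window=[23, 68, 86, 57] -> max=86
step 5: append 54 -> window=[68, 86, 57, 54] -> max=86
step 6: append 80 -> window=[86, 57, 54, 80] -> max=86
step 7: append 31 -> window=[57, 54, 80, 31] -> max=80
step 8: append 87 -> window=[54, 80, 31, 87] -> max=87
step 9: append 81 -> window=[80, 31, 87, 81] -> max=87
step 10: append 91 -> window=[31, 87, 81, 91] -> max=91
step 11: append 13 -> window=[87, 81, 91, 13] -> max=91
step 12: append 61 -> window=[81, 91, 13, 61] -> max=91
step 13: append 42 -> window=[91, 13, 61, 42] -> max=91
step 14: append 48 -> window=[13, 61, 42, 48] -> max=61
step 15: append 36 -> window=[61, 42, 48, 36] -> max=61

Answer: 86 86 86 80 87 87 91 91 91 91 61 61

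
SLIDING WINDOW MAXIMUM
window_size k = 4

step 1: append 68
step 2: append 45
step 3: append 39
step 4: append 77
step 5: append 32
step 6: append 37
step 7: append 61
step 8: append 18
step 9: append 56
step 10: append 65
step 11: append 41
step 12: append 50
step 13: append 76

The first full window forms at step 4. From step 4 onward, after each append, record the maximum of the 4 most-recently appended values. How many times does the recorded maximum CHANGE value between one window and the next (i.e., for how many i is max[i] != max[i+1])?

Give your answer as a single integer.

Answer: 3

Derivation:
step 1: append 68 -> window=[68] (not full yet)
step 2: append 45 -> window=[68, 45] (not full yet)
step 3: append 39 -> window=[68, 45, 39] (not full yet)
step 4: append 77 -> window=[68, 45, 39, 77] -> max=77
step 5: append 32 -> window=[45, 39, 77, 32] -> max=77
step 6: append 37 -> window=[39, 77, 32, 37] -> max=77
step 7: append 61 -> window=[77, 32, 37, 61] -> max=77
step 8: append 18 -> window=[32, 37, 61, 18] -> max=61
step 9: append 56 -> window=[37, 61, 18, 56] -> max=61
step 10: append 65 -> window=[61, 18, 56, 65] -> max=65
step 11: append 41 -> window=[18, 56, 65, 41] -> max=65
step 12: append 50 -> window=[56, 65, 41, 50] -> max=65
step 13: append 76 -> window=[65, 41, 50, 76] -> max=76
Recorded maximums: 77 77 77 77 61 61 65 65 65 76
Changes between consecutive maximums: 3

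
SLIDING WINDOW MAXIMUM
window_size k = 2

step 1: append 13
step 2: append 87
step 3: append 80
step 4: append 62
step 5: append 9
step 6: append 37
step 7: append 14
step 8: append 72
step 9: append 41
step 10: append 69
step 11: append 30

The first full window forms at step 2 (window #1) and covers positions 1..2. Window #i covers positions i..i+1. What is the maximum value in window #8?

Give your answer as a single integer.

Answer: 72

Derivation:
step 1: append 13 -> window=[13] (not full yet)
step 2: append 87 -> window=[13, 87] -> max=87
step 3: append 80 -> window=[87, 80] -> max=87
step 4: append 62 -> window=[80, 62] -> max=80
step 5: append 9 -> window=[62, 9] -> max=62
step 6: append 37 -> window=[9, 37] -> max=37
step 7: append 14 -> window=[37, 14] -> max=37
step 8: append 72 -> window=[14, 72] -> max=72
step 9: append 41 -> window=[72, 41] -> max=72
Window #8 max = 72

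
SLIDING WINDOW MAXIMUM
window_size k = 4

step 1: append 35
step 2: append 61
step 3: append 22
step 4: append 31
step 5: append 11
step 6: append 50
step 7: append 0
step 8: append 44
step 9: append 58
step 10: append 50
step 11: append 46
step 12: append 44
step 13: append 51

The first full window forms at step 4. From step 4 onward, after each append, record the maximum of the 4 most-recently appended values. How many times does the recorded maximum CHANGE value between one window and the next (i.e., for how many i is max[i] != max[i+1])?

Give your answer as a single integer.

step 1: append 35 -> window=[35] (not full yet)
step 2: append 61 -> window=[35, 61] (not full yet)
step 3: append 22 -> window=[35, 61, 22] (not full yet)
step 4: append 31 -> window=[35, 61, 22, 31] -> max=61
step 5: append 11 -> window=[61, 22, 31, 11] -> max=61
step 6: append 50 -> window=[22, 31, 11, 50] -> max=50
step 7: append 0 -> window=[31, 11, 50, 0] -> max=50
step 8: append 44 -> window=[11, 50, 0, 44] -> max=50
step 9: append 58 -> window=[50, 0, 44, 58] -> max=58
step 10: append 50 -> window=[0, 44, 58, 50] -> max=58
step 11: append 46 -> window=[44, 58, 50, 46] -> max=58
step 12: append 44 -> window=[58, 50, 46, 44] -> max=58
step 13: append 51 -> window=[50, 46, 44, 51] -> max=51
Recorded maximums: 61 61 50 50 50 58 58 58 58 51
Changes between consecutive maximums: 3

Answer: 3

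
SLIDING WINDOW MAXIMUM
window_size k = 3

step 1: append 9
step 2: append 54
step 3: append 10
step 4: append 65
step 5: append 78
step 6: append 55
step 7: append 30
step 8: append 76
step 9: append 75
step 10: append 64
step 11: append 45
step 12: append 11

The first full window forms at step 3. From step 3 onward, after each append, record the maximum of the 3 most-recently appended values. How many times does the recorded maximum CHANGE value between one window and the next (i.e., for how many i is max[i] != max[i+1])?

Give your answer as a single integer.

Answer: 5

Derivation:
step 1: append 9 -> window=[9] (not full yet)
step 2: append 54 -> window=[9, 54] (not full yet)
step 3: append 10 -> window=[9, 54, 10] -> max=54
step 4: append 65 -> window=[54, 10, 65] -> max=65
step 5: append 78 -> window=[10, 65, 78] -> max=78
step 6: append 55 -> window=[65, 78, 55] -> max=78
step 7: append 30 -> window=[78, 55, 30] -> max=78
step 8: append 76 -> window=[55, 30, 76] -> max=76
step 9: append 75 -> window=[30, 76, 75] -> max=76
step 10: append 64 -> window=[76, 75, 64] -> max=76
step 11: append 45 -> window=[75, 64, 45] -> max=75
step 12: append 11 -> window=[64, 45, 11] -> max=64
Recorded maximums: 54 65 78 78 78 76 76 76 75 64
Changes between consecutive maximums: 5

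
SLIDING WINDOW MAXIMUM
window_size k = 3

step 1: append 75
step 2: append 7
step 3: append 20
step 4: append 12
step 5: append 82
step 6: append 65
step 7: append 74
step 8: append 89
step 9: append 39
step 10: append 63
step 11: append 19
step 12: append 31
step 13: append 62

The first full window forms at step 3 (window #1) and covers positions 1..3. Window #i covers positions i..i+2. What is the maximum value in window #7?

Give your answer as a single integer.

step 1: append 75 -> window=[75] (not full yet)
step 2: append 7 -> window=[75, 7] (not full yet)
step 3: append 20 -> window=[75, 7, 20] -> max=75
step 4: append 12 -> window=[7, 20, 12] -> max=20
step 5: append 82 -> window=[20, 12, 82] -> max=82
step 6: append 65 -> window=[12, 82, 65] -> max=82
step 7: append 74 -> window=[82, 65, 74] -> max=82
step 8: append 89 -> window=[65, 74, 89] -> max=89
step 9: append 39 -> window=[74, 89, 39] -> max=89
Window #7 max = 89

Answer: 89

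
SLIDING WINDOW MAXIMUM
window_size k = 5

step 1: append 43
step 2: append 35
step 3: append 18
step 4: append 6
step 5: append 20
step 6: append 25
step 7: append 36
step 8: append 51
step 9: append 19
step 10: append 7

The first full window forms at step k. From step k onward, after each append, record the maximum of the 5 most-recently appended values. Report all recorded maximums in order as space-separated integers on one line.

Answer: 43 35 36 51 51 51

Derivation:
step 1: append 43 -> window=[43] (not full yet)
step 2: append 35 -> window=[43, 35] (not full yet)
step 3: append 18 -> window=[43, 35, 18] (not full yet)
step 4: append 6 -> window=[43, 35, 18, 6] (not full yet)
step 5: append 20 -> window=[43, 35, 18, 6, 20] -> max=43
step 6: append 25 -> window=[35, 18, 6, 20, 25] -> max=35
step 7: append 36 -> window=[18, 6, 20, 25, 36] -> max=36
step 8: append 51 -> window=[6, 20, 25, 36, 51] -> max=51
step 9: append 19 -> window=[20, 25, 36, 51, 19] -> max=51
step 10: append 7 -> window=[25, 36, 51, 19, 7] -> max=51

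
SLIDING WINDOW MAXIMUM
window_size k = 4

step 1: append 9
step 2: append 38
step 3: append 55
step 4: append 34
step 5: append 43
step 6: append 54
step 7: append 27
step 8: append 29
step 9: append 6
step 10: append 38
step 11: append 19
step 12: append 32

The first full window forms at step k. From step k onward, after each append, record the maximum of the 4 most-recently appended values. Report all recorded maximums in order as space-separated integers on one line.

step 1: append 9 -> window=[9] (not full yet)
step 2: append 38 -> window=[9, 38] (not full yet)
step 3: append 55 -> window=[9, 38, 55] (not full yet)
step 4: append 34 -> window=[9, 38, 55, 34] -> max=55
step 5: append 43 -> window=[38, 55, 34, 43] -> max=55
step 6: append 54 -> window=[55, 34, 43, 54] -> max=55
step 7: append 27 -> window=[34, 43, 54, 27] -> max=54
step 8: append 29 -> window=[43, 54, 27, 29] -> max=54
step 9: append 6 -> window=[54, 27, 29, 6] -> max=54
step 10: append 38 -> window=[27, 29, 6, 38] -> max=38
step 11: append 19 -> window=[29, 6, 38, 19] -> max=38
step 12: append 32 -> window=[6, 38, 19, 32] -> max=38

Answer: 55 55 55 54 54 54 38 38 38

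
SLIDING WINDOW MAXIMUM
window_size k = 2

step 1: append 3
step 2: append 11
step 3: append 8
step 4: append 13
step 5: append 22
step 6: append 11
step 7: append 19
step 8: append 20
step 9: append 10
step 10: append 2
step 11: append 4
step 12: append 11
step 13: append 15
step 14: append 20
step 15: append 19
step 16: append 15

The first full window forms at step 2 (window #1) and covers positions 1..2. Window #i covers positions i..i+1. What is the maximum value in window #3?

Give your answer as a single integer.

Answer: 13

Derivation:
step 1: append 3 -> window=[3] (not full yet)
step 2: append 11 -> window=[3, 11] -> max=11
step 3: append 8 -> window=[11, 8] -> max=11
step 4: append 13 -> window=[8, 13] -> max=13
Window #3 max = 13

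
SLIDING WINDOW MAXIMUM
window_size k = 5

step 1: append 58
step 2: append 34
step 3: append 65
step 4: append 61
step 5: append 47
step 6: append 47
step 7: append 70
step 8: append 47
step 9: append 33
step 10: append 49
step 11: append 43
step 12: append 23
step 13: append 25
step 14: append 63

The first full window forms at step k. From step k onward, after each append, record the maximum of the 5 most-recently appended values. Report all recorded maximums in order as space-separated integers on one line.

Answer: 65 65 70 70 70 70 70 49 49 63

Derivation:
step 1: append 58 -> window=[58] (not full yet)
step 2: append 34 -> window=[58, 34] (not full yet)
step 3: append 65 -> window=[58, 34, 65] (not full yet)
step 4: append 61 -> window=[58, 34, 65, 61] (not full yet)
step 5: append 47 -> window=[58, 34, 65, 61, 47] -> max=65
step 6: append 47 -> window=[34, 65, 61, 47, 47] -> max=65
step 7: append 70 -> window=[65, 61, 47, 47, 70] -> max=70
step 8: append 47 -> window=[61, 47, 47, 70, 47] -> max=70
step 9: append 33 -> window=[47, 47, 70, 47, 33] -> max=70
step 10: append 49 -> window=[47, 70, 47, 33, 49] -> max=70
step 11: append 43 -> window=[70, 47, 33, 49, 43] -> max=70
step 12: append 23 -> window=[47, 33, 49, 43, 23] -> max=49
step 13: append 25 -> window=[33, 49, 43, 23, 25] -> max=49
step 14: append 63 -> window=[49, 43, 23, 25, 63] -> max=63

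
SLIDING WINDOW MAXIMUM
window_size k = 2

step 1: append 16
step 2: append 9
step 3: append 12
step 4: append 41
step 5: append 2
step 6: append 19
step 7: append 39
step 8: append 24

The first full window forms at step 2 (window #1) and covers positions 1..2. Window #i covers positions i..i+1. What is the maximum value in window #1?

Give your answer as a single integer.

Answer: 16

Derivation:
step 1: append 16 -> window=[16] (not full yet)
step 2: append 9 -> window=[16, 9] -> max=16
Window #1 max = 16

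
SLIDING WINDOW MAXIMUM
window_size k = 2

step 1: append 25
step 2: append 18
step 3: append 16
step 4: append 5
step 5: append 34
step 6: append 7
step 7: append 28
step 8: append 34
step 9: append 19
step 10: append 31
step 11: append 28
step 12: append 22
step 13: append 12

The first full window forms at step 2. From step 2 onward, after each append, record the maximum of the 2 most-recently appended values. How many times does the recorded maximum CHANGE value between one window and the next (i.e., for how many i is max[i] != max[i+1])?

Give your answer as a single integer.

step 1: append 25 -> window=[25] (not full yet)
step 2: append 18 -> window=[25, 18] -> max=25
step 3: append 16 -> window=[18, 16] -> max=18
step 4: append 5 -> window=[16, 5] -> max=16
step 5: append 34 -> window=[5, 34] -> max=34
step 6: append 7 -> window=[34, 7] -> max=34
step 7: append 28 -> window=[7, 28] -> max=28
step 8: append 34 -> window=[28, 34] -> max=34
step 9: append 19 -> window=[34, 19] -> max=34
step 10: append 31 -> window=[19, 31] -> max=31
step 11: append 28 -> window=[31, 28] -> max=31
step 12: append 22 -> window=[28, 22] -> max=28
step 13: append 12 -> window=[22, 12] -> max=22
Recorded maximums: 25 18 16 34 34 28 34 34 31 31 28 22
Changes between consecutive maximums: 8

Answer: 8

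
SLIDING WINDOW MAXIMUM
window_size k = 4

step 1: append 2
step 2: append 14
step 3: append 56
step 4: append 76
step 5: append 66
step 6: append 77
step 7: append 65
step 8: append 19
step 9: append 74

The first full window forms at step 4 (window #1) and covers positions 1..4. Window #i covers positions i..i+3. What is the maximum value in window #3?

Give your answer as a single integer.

step 1: append 2 -> window=[2] (not full yet)
step 2: append 14 -> window=[2, 14] (not full yet)
step 3: append 56 -> window=[2, 14, 56] (not full yet)
step 4: append 76 -> window=[2, 14, 56, 76] -> max=76
step 5: append 66 -> window=[14, 56, 76, 66] -> max=76
step 6: append 77 -> window=[56, 76, 66, 77] -> max=77
Window #3 max = 77

Answer: 77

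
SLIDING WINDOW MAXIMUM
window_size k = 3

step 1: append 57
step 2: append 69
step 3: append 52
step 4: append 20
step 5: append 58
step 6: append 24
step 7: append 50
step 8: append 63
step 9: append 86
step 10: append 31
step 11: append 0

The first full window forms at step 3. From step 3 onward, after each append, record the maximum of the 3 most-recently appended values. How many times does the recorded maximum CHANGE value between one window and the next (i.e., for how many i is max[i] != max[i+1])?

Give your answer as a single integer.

Answer: 3

Derivation:
step 1: append 57 -> window=[57] (not full yet)
step 2: append 69 -> window=[57, 69] (not full yet)
step 3: append 52 -> window=[57, 69, 52] -> max=69
step 4: append 20 -> window=[69, 52, 20] -> max=69
step 5: append 58 -> window=[52, 20, 58] -> max=58
step 6: append 24 -> window=[20, 58, 24] -> max=58
step 7: append 50 -> window=[58, 24, 50] -> max=58
step 8: append 63 -> window=[24, 50, 63] -> max=63
step 9: append 86 -> window=[50, 63, 86] -> max=86
step 10: append 31 -> window=[63, 86, 31] -> max=86
step 11: append 0 -> window=[86, 31, 0] -> max=86
Recorded maximums: 69 69 58 58 58 63 86 86 86
Changes between consecutive maximums: 3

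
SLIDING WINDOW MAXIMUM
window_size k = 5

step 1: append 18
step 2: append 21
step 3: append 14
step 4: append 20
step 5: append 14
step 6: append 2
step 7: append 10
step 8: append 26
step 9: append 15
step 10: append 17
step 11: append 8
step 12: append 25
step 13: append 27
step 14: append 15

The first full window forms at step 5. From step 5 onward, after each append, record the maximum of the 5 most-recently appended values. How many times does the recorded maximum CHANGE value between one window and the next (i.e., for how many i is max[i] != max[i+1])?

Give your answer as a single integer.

step 1: append 18 -> window=[18] (not full yet)
step 2: append 21 -> window=[18, 21] (not full yet)
step 3: append 14 -> window=[18, 21, 14] (not full yet)
step 4: append 20 -> window=[18, 21, 14, 20] (not full yet)
step 5: append 14 -> window=[18, 21, 14, 20, 14] -> max=21
step 6: append 2 -> window=[21, 14, 20, 14, 2] -> max=21
step 7: append 10 -> window=[14, 20, 14, 2, 10] -> max=20
step 8: append 26 -> window=[20, 14, 2, 10, 26] -> max=26
step 9: append 15 -> window=[14, 2, 10, 26, 15] -> max=26
step 10: append 17 -> window=[2, 10, 26, 15, 17] -> max=26
step 11: append 8 -> window=[10, 26, 15, 17, 8] -> max=26
step 12: append 25 -> window=[26, 15, 17, 8, 25] -> max=26
step 13: append 27 -> window=[15, 17, 8, 25, 27] -> max=27
step 14: append 15 -> window=[17, 8, 25, 27, 15] -> max=27
Recorded maximums: 21 21 20 26 26 26 26 26 27 27
Changes between consecutive maximums: 3

Answer: 3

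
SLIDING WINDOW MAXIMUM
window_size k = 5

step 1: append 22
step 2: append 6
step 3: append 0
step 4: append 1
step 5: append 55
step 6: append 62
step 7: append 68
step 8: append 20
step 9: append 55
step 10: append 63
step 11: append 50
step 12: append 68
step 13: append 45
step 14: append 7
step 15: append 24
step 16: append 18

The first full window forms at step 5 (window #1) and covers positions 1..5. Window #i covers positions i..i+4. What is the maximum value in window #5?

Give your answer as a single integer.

Answer: 68

Derivation:
step 1: append 22 -> window=[22] (not full yet)
step 2: append 6 -> window=[22, 6] (not full yet)
step 3: append 0 -> window=[22, 6, 0] (not full yet)
step 4: append 1 -> window=[22, 6, 0, 1] (not full yet)
step 5: append 55 -> window=[22, 6, 0, 1, 55] -> max=55
step 6: append 62 -> window=[6, 0, 1, 55, 62] -> max=62
step 7: append 68 -> window=[0, 1, 55, 62, 68] -> max=68
step 8: append 20 -> window=[1, 55, 62, 68, 20] -> max=68
step 9: append 55 -> window=[55, 62, 68, 20, 55] -> max=68
Window #5 max = 68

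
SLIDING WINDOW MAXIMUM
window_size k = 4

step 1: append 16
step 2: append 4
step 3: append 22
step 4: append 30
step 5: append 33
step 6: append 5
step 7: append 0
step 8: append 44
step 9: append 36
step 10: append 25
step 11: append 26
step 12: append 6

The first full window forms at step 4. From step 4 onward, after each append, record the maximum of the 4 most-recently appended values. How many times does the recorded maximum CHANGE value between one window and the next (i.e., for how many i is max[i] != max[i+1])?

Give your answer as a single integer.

Answer: 3

Derivation:
step 1: append 16 -> window=[16] (not full yet)
step 2: append 4 -> window=[16, 4] (not full yet)
step 3: append 22 -> window=[16, 4, 22] (not full yet)
step 4: append 30 -> window=[16, 4, 22, 30] -> max=30
step 5: append 33 -> window=[4, 22, 30, 33] -> max=33
step 6: append 5 -> window=[22, 30, 33, 5] -> max=33
step 7: append 0 -> window=[30, 33, 5, 0] -> max=33
step 8: append 44 -> window=[33, 5, 0, 44] -> max=44
step 9: append 36 -> window=[5, 0, 44, 36] -> max=44
step 10: append 25 -> window=[0, 44, 36, 25] -> max=44
step 11: append 26 -> window=[44, 36, 25, 26] -> max=44
step 12: append 6 -> window=[36, 25, 26, 6] -> max=36
Recorded maximums: 30 33 33 33 44 44 44 44 36
Changes between consecutive maximums: 3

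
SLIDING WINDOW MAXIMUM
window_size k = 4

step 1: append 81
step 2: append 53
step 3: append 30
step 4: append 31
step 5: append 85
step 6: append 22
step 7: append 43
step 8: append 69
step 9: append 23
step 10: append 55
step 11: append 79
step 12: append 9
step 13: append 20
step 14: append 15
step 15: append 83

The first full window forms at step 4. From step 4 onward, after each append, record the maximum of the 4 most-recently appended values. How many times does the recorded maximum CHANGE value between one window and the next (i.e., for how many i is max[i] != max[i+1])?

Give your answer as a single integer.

step 1: append 81 -> window=[81] (not full yet)
step 2: append 53 -> window=[81, 53] (not full yet)
step 3: append 30 -> window=[81, 53, 30] (not full yet)
step 4: append 31 -> window=[81, 53, 30, 31] -> max=81
step 5: append 85 -> window=[53, 30, 31, 85] -> max=85
step 6: append 22 -> window=[30, 31, 85, 22] -> max=85
step 7: append 43 -> window=[31, 85, 22, 43] -> max=85
step 8: append 69 -> window=[85, 22, 43, 69] -> max=85
step 9: append 23 -> window=[22, 43, 69, 23] -> max=69
step 10: append 55 -> window=[43, 69, 23, 55] -> max=69
step 11: append 79 -> window=[69, 23, 55, 79] -> max=79
step 12: append 9 -> window=[23, 55, 79, 9] -> max=79
step 13: append 20 -> window=[55, 79, 9, 20] -> max=79
step 14: append 15 -> window=[79, 9, 20, 15] -> max=79
step 15: append 83 -> window=[9, 20, 15, 83] -> max=83
Recorded maximums: 81 85 85 85 85 69 69 79 79 79 79 83
Changes between consecutive maximums: 4

Answer: 4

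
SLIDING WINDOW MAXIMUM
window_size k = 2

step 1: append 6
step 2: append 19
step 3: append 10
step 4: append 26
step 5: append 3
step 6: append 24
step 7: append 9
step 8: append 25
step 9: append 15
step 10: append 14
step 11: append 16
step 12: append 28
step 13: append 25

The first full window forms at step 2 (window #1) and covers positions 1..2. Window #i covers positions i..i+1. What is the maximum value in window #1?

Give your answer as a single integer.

Answer: 19

Derivation:
step 1: append 6 -> window=[6] (not full yet)
step 2: append 19 -> window=[6, 19] -> max=19
Window #1 max = 19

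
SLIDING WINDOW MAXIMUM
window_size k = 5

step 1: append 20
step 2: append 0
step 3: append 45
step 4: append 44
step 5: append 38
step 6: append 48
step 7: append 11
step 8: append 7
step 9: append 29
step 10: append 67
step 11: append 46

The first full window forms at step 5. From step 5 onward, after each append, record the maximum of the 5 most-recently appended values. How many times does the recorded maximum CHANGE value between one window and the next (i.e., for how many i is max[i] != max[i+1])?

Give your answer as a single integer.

step 1: append 20 -> window=[20] (not full yet)
step 2: append 0 -> window=[20, 0] (not full yet)
step 3: append 45 -> window=[20, 0, 45] (not full yet)
step 4: append 44 -> window=[20, 0, 45, 44] (not full yet)
step 5: append 38 -> window=[20, 0, 45, 44, 38] -> max=45
step 6: append 48 -> window=[0, 45, 44, 38, 48] -> max=48
step 7: append 11 -> window=[45, 44, 38, 48, 11] -> max=48
step 8: append 7 -> window=[44, 38, 48, 11, 7] -> max=48
step 9: append 29 -> window=[38, 48, 11, 7, 29] -> max=48
step 10: append 67 -> window=[48, 11, 7, 29, 67] -> max=67
step 11: append 46 -> window=[11, 7, 29, 67, 46] -> max=67
Recorded maximums: 45 48 48 48 48 67 67
Changes between consecutive maximums: 2

Answer: 2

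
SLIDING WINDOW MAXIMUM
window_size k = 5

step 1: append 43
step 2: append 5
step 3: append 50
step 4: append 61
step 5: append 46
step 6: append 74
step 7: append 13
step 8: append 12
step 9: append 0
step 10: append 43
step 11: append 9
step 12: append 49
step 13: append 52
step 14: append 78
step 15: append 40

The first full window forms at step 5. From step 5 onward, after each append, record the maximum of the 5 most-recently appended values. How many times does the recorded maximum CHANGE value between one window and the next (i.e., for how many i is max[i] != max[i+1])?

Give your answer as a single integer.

Answer: 5

Derivation:
step 1: append 43 -> window=[43] (not full yet)
step 2: append 5 -> window=[43, 5] (not full yet)
step 3: append 50 -> window=[43, 5, 50] (not full yet)
step 4: append 61 -> window=[43, 5, 50, 61] (not full yet)
step 5: append 46 -> window=[43, 5, 50, 61, 46] -> max=61
step 6: append 74 -> window=[5, 50, 61, 46, 74] -> max=74
step 7: append 13 -> window=[50, 61, 46, 74, 13] -> max=74
step 8: append 12 -> window=[61, 46, 74, 13, 12] -> max=74
step 9: append 0 -> window=[46, 74, 13, 12, 0] -> max=74
step 10: append 43 -> window=[74, 13, 12, 0, 43] -> max=74
step 11: append 9 -> window=[13, 12, 0, 43, 9] -> max=43
step 12: append 49 -> window=[12, 0, 43, 9, 49] -> max=49
step 13: append 52 -> window=[0, 43, 9, 49, 52] -> max=52
step 14: append 78 -> window=[43, 9, 49, 52, 78] -> max=78
step 15: append 40 -> window=[9, 49, 52, 78, 40] -> max=78
Recorded maximums: 61 74 74 74 74 74 43 49 52 78 78
Changes between consecutive maximums: 5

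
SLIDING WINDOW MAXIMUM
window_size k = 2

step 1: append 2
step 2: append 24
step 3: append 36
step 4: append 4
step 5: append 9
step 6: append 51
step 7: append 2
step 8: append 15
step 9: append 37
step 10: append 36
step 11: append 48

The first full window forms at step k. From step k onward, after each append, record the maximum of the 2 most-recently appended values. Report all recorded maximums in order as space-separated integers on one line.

Answer: 24 36 36 9 51 51 15 37 37 48

Derivation:
step 1: append 2 -> window=[2] (not full yet)
step 2: append 24 -> window=[2, 24] -> max=24
step 3: append 36 -> window=[24, 36] -> max=36
step 4: append 4 -> window=[36, 4] -> max=36
step 5: append 9 -> window=[4, 9] -> max=9
step 6: append 51 -> window=[9, 51] -> max=51
step 7: append 2 -> window=[51, 2] -> max=51
step 8: append 15 -> window=[2, 15] -> max=15
step 9: append 37 -> window=[15, 37] -> max=37
step 10: append 36 -> window=[37, 36] -> max=37
step 11: append 48 -> window=[36, 48] -> max=48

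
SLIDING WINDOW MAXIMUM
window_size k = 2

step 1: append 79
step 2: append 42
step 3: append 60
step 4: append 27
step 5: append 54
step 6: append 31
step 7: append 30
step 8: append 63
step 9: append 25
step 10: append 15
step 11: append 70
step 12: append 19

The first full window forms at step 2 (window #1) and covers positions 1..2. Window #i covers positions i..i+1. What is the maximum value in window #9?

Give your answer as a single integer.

Answer: 25

Derivation:
step 1: append 79 -> window=[79] (not full yet)
step 2: append 42 -> window=[79, 42] -> max=79
step 3: append 60 -> window=[42, 60] -> max=60
step 4: append 27 -> window=[60, 27] -> max=60
step 5: append 54 -> window=[27, 54] -> max=54
step 6: append 31 -> window=[54, 31] -> max=54
step 7: append 30 -> window=[31, 30] -> max=31
step 8: append 63 -> window=[30, 63] -> max=63
step 9: append 25 -> window=[63, 25] -> max=63
step 10: append 15 -> window=[25, 15] -> max=25
Window #9 max = 25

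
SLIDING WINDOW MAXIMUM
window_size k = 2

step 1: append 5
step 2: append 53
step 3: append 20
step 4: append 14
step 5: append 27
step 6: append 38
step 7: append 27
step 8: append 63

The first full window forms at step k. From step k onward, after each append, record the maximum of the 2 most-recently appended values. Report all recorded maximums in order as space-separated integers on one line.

step 1: append 5 -> window=[5] (not full yet)
step 2: append 53 -> window=[5, 53] -> max=53
step 3: append 20 -> window=[53, 20] -> max=53
step 4: append 14 -> window=[20, 14] -> max=20
step 5: append 27 -> window=[14, 27] -> max=27
step 6: append 38 -> window=[27, 38] -> max=38
step 7: append 27 -> window=[38, 27] -> max=38
step 8: append 63 -> window=[27, 63] -> max=63

Answer: 53 53 20 27 38 38 63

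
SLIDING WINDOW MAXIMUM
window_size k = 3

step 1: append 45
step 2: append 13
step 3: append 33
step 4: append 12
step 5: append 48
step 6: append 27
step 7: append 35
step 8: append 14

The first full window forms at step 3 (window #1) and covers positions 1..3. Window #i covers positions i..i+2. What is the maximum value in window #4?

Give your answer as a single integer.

Answer: 48

Derivation:
step 1: append 45 -> window=[45] (not full yet)
step 2: append 13 -> window=[45, 13] (not full yet)
step 3: append 33 -> window=[45, 13, 33] -> max=45
step 4: append 12 -> window=[13, 33, 12] -> max=33
step 5: append 48 -> window=[33, 12, 48] -> max=48
step 6: append 27 -> window=[12, 48, 27] -> max=48
Window #4 max = 48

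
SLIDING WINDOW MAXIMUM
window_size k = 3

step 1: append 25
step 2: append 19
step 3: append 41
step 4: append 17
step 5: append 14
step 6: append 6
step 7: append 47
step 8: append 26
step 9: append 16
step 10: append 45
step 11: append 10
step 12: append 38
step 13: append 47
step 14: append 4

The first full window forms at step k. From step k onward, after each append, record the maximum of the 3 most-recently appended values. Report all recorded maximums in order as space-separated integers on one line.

Answer: 41 41 41 17 47 47 47 45 45 45 47 47

Derivation:
step 1: append 25 -> window=[25] (not full yet)
step 2: append 19 -> window=[25, 19] (not full yet)
step 3: append 41 -> window=[25, 19, 41] -> max=41
step 4: append 17 -> window=[19, 41, 17] -> max=41
step 5: append 14 -> window=[41, 17, 14] -> max=41
step 6: append 6 -> window=[17, 14, 6] -> max=17
step 7: append 47 -> window=[14, 6, 47] -> max=47
step 8: append 26 -> window=[6, 47, 26] -> max=47
step 9: append 16 -> window=[47, 26, 16] -> max=47
step 10: append 45 -> window=[26, 16, 45] -> max=45
step 11: append 10 -> window=[16, 45, 10] -> max=45
step 12: append 38 -> window=[45, 10, 38] -> max=45
step 13: append 47 -> window=[10, 38, 47] -> max=47
step 14: append 4 -> window=[38, 47, 4] -> max=47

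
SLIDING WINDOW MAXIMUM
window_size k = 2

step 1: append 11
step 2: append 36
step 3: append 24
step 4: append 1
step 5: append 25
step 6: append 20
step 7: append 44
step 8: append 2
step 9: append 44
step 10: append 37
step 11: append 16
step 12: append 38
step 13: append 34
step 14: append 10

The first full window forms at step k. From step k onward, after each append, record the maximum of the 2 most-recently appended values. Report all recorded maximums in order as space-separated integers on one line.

Answer: 36 36 24 25 25 44 44 44 44 37 38 38 34

Derivation:
step 1: append 11 -> window=[11] (not full yet)
step 2: append 36 -> window=[11, 36] -> max=36
step 3: append 24 -> window=[36, 24] -> max=36
step 4: append 1 -> window=[24, 1] -> max=24
step 5: append 25 -> window=[1, 25] -> max=25
step 6: append 20 -> window=[25, 20] -> max=25
step 7: append 44 -> window=[20, 44] -> max=44
step 8: append 2 -> window=[44, 2] -> max=44
step 9: append 44 -> window=[2, 44] -> max=44
step 10: append 37 -> window=[44, 37] -> max=44
step 11: append 16 -> window=[37, 16] -> max=37
step 12: append 38 -> window=[16, 38] -> max=38
step 13: append 34 -> window=[38, 34] -> max=38
step 14: append 10 -> window=[34, 10] -> max=34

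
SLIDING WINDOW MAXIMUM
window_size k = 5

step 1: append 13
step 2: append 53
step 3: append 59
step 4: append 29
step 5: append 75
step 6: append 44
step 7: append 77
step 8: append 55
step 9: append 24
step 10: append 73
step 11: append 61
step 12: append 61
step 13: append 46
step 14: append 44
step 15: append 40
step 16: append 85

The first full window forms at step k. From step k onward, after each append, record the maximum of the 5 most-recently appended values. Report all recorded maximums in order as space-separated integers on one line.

step 1: append 13 -> window=[13] (not full yet)
step 2: append 53 -> window=[13, 53] (not full yet)
step 3: append 59 -> window=[13, 53, 59] (not full yet)
step 4: append 29 -> window=[13, 53, 59, 29] (not full yet)
step 5: append 75 -> window=[13, 53, 59, 29, 75] -> max=75
step 6: append 44 -> window=[53, 59, 29, 75, 44] -> max=75
step 7: append 77 -> window=[59, 29, 75, 44, 77] -> max=77
step 8: append 55 -> window=[29, 75, 44, 77, 55] -> max=77
step 9: append 24 -> window=[75, 44, 77, 55, 24] -> max=77
step 10: append 73 -> window=[44, 77, 55, 24, 73] -> max=77
step 11: append 61 -> window=[77, 55, 24, 73, 61] -> max=77
step 12: append 61 -> window=[55, 24, 73, 61, 61] -> max=73
step 13: append 46 -> window=[24, 73, 61, 61, 46] -> max=73
step 14: append 44 -> window=[73, 61, 61, 46, 44] -> max=73
step 15: append 40 -> window=[61, 61, 46, 44, 40] -> max=61
step 16: append 85 -> window=[61, 46, 44, 40, 85] -> max=85

Answer: 75 75 77 77 77 77 77 73 73 73 61 85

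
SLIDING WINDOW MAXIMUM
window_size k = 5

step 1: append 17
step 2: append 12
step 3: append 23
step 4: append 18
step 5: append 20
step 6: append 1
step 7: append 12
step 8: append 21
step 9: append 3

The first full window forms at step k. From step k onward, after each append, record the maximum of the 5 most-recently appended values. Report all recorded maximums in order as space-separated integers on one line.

Answer: 23 23 23 21 21

Derivation:
step 1: append 17 -> window=[17] (not full yet)
step 2: append 12 -> window=[17, 12] (not full yet)
step 3: append 23 -> window=[17, 12, 23] (not full yet)
step 4: append 18 -> window=[17, 12, 23, 18] (not full yet)
step 5: append 20 -> window=[17, 12, 23, 18, 20] -> max=23
step 6: append 1 -> window=[12, 23, 18, 20, 1] -> max=23
step 7: append 12 -> window=[23, 18, 20, 1, 12] -> max=23
step 8: append 21 -> window=[18, 20, 1, 12, 21] -> max=21
step 9: append 3 -> window=[20, 1, 12, 21, 3] -> max=21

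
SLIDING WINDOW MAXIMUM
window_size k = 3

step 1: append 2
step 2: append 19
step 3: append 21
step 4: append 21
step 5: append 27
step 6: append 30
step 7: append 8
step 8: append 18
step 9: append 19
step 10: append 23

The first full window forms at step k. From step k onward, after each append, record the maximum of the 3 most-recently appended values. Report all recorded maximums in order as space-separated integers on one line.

step 1: append 2 -> window=[2] (not full yet)
step 2: append 19 -> window=[2, 19] (not full yet)
step 3: append 21 -> window=[2, 19, 21] -> max=21
step 4: append 21 -> window=[19, 21, 21] -> max=21
step 5: append 27 -> window=[21, 21, 27] -> max=27
step 6: append 30 -> window=[21, 27, 30] -> max=30
step 7: append 8 -> window=[27, 30, 8] -> max=30
step 8: append 18 -> window=[30, 8, 18] -> max=30
step 9: append 19 -> window=[8, 18, 19] -> max=19
step 10: append 23 -> window=[18, 19, 23] -> max=23

Answer: 21 21 27 30 30 30 19 23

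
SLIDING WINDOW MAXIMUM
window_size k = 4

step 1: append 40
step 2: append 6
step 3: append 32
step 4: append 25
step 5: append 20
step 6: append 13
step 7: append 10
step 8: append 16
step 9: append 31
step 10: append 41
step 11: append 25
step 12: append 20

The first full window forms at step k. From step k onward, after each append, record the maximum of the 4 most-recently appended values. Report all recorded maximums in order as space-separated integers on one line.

step 1: append 40 -> window=[40] (not full yet)
step 2: append 6 -> window=[40, 6] (not full yet)
step 3: append 32 -> window=[40, 6, 32] (not full yet)
step 4: append 25 -> window=[40, 6, 32, 25] -> max=40
step 5: append 20 -> window=[6, 32, 25, 20] -> max=32
step 6: append 13 -> window=[32, 25, 20, 13] -> max=32
step 7: append 10 -> window=[25, 20, 13, 10] -> max=25
step 8: append 16 -> window=[20, 13, 10, 16] -> max=20
step 9: append 31 -> window=[13, 10, 16, 31] -> max=31
step 10: append 41 -> window=[10, 16, 31, 41] -> max=41
step 11: append 25 -> window=[16, 31, 41, 25] -> max=41
step 12: append 20 -> window=[31, 41, 25, 20] -> max=41

Answer: 40 32 32 25 20 31 41 41 41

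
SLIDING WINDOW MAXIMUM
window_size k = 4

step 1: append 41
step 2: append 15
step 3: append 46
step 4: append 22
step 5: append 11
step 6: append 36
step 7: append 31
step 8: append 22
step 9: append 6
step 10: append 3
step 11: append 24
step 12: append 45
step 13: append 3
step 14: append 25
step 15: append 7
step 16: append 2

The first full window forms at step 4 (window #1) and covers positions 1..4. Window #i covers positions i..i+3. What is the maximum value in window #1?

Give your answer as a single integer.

step 1: append 41 -> window=[41] (not full yet)
step 2: append 15 -> window=[41, 15] (not full yet)
step 3: append 46 -> window=[41, 15, 46] (not full yet)
step 4: append 22 -> window=[41, 15, 46, 22] -> max=46
Window #1 max = 46

Answer: 46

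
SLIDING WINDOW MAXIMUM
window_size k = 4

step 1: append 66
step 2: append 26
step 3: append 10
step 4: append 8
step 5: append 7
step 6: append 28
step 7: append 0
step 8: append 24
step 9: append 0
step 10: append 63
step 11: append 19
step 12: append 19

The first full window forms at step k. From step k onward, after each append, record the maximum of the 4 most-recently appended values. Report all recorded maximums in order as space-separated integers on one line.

step 1: append 66 -> window=[66] (not full yet)
step 2: append 26 -> window=[66, 26] (not full yet)
step 3: append 10 -> window=[66, 26, 10] (not full yet)
step 4: append 8 -> window=[66, 26, 10, 8] -> max=66
step 5: append 7 -> window=[26, 10, 8, 7] -> max=26
step 6: append 28 -> window=[10, 8, 7, 28] -> max=28
step 7: append 0 -> window=[8, 7, 28, 0] -> max=28
step 8: append 24 -> window=[7, 28, 0, 24] -> max=28
step 9: append 0 -> window=[28, 0, 24, 0] -> max=28
step 10: append 63 -> window=[0, 24, 0, 63] -> max=63
step 11: append 19 -> window=[24, 0, 63, 19] -> max=63
step 12: append 19 -> window=[0, 63, 19, 19] -> max=63

Answer: 66 26 28 28 28 28 63 63 63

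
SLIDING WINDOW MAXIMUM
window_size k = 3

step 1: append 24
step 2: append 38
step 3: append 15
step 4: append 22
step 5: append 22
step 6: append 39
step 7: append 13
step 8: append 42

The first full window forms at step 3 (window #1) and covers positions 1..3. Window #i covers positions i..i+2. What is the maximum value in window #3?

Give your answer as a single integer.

Answer: 22

Derivation:
step 1: append 24 -> window=[24] (not full yet)
step 2: append 38 -> window=[24, 38] (not full yet)
step 3: append 15 -> window=[24, 38, 15] -> max=38
step 4: append 22 -> window=[38, 15, 22] -> max=38
step 5: append 22 -> window=[15, 22, 22] -> max=22
Window #3 max = 22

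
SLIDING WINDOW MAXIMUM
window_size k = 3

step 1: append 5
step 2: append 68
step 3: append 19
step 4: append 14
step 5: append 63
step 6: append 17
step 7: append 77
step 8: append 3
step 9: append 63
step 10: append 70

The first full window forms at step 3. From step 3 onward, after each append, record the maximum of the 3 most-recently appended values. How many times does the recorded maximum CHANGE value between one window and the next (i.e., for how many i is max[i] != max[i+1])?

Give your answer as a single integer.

step 1: append 5 -> window=[5] (not full yet)
step 2: append 68 -> window=[5, 68] (not full yet)
step 3: append 19 -> window=[5, 68, 19] -> max=68
step 4: append 14 -> window=[68, 19, 14] -> max=68
step 5: append 63 -> window=[19, 14, 63] -> max=63
step 6: append 17 -> window=[14, 63, 17] -> max=63
step 7: append 77 -> window=[63, 17, 77] -> max=77
step 8: append 3 -> window=[17, 77, 3] -> max=77
step 9: append 63 -> window=[77, 3, 63] -> max=77
step 10: append 70 -> window=[3, 63, 70] -> max=70
Recorded maximums: 68 68 63 63 77 77 77 70
Changes between consecutive maximums: 3

Answer: 3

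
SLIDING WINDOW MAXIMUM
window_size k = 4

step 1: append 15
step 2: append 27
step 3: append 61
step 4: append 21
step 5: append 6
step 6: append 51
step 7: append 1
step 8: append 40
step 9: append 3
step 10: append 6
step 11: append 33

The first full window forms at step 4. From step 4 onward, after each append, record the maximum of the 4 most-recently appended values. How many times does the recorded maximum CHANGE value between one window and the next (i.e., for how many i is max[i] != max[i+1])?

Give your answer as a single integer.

step 1: append 15 -> window=[15] (not full yet)
step 2: append 27 -> window=[15, 27] (not full yet)
step 3: append 61 -> window=[15, 27, 61] (not full yet)
step 4: append 21 -> window=[15, 27, 61, 21] -> max=61
step 5: append 6 -> window=[27, 61, 21, 6] -> max=61
step 6: append 51 -> window=[61, 21, 6, 51] -> max=61
step 7: append 1 -> window=[21, 6, 51, 1] -> max=51
step 8: append 40 -> window=[6, 51, 1, 40] -> max=51
step 9: append 3 -> window=[51, 1, 40, 3] -> max=51
step 10: append 6 -> window=[1, 40, 3, 6] -> max=40
step 11: append 33 -> window=[40, 3, 6, 33] -> max=40
Recorded maximums: 61 61 61 51 51 51 40 40
Changes between consecutive maximums: 2

Answer: 2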